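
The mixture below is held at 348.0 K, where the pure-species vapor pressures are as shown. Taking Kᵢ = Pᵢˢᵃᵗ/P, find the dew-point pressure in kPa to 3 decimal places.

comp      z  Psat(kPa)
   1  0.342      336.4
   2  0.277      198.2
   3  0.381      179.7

At the dew point ψ → 1, so Σzᵢ/Kᵢ = 1 with Kᵢ = Pᵢˢᵃᵗ/P ⇒ 1/P = Σzᵢ/Pᵢˢᵃᵗ.
1/P = 0.342/336.4 + 0.277/198.2 + 0.381/179.7 = 0.004534 ⇒ P = 220.535 kPa

Pdew = 220.535 kPa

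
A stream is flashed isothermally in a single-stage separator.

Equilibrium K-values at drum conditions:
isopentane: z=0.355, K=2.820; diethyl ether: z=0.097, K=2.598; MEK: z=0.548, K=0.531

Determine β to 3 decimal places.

Material balance + equilibrium reduce to Σ zᵢ(Kᵢ−1)/(1+β(Kᵢ−1)) = 0.
Feasibility: ΣzᵢKᵢ = 1.544, Σzᵢ/Kᵢ = 1.195 — both > 1, two phases present.
Newton–Raphson from β = 0.5:
  β = 0.500: g = 0.0887, g' = -0.605 → β = 0.647
  β = 0.647: g = 0.0041, g' = -0.556 → β = 0.654
Converged at β = 0.654.

β = 0.654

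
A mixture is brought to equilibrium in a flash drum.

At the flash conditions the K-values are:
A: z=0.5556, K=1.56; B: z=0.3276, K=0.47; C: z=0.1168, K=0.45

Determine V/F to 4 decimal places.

V/F = 0.2444

Material balance + equilibrium reduce to Σ zᵢ(Kᵢ−1)/(1+V/F(Kᵢ−1)) = 0.
Feasibility: ΣzᵢKᵢ = 1.0733, Σzᵢ/Kᵢ = 1.3127 — both > 1, two phases present.
Iterate (Newton) starting at V/F = 0.5:
  V/F = 0.5000: g = -0.08176, g' = -0.3439 → V/F = 0.2623
  V/F = 0.2623: g = -0.00543, g' = -0.3048 → V/F = 0.2444
Converged at V/F = 0.2444.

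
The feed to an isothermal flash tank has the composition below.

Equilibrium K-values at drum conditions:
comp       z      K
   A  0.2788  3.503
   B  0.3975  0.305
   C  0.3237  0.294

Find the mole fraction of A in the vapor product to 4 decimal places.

y_A = 0.7655

Material balance + equilibrium reduce to Σ zᵢ(Kᵢ−1)/(1+V/F(Kᵢ−1)) = 0.
Check two-phase: ΣzᵢKᵢ = 1.1930 > 1 and Σzᵢ/Kᵢ = 2.4839 > 1, so g(0) = 0.1930 > 0 and g(1) = -1.4839 < 0.
Newton iteration, V/F⁰ = 0.5:
  V/F = 0.5000: g = -0.46667, g' = -1.1810 → V/F = 0.1048
  V/F = 0.1048: g = 0.00800, g' = -1.5075 → V/F = 0.1102
Converged at V/F = 0.1102.
Compositions from xᵢ = zᵢ/(1+V/F(Kᵢ−1)), yᵢ = Kᵢxᵢ:
  A: x = 0.2185, y = 0.7655
  B: x = 0.4305, y = 0.1313
  C: x = 0.3510, y = 0.1032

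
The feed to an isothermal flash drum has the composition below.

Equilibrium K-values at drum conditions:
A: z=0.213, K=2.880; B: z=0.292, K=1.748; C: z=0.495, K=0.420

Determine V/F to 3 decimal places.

V/F = 0.437

Newton iteration, V/F⁰ = 0.5:
  V/F = 0.500: g = -0.0390, g' = -0.617 → V/F = 0.437
Converged at V/F = 0.437.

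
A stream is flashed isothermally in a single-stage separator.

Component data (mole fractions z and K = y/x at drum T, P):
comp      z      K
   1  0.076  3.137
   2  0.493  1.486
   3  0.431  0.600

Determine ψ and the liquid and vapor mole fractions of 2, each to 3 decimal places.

Rachford–Rice: g(ψ) = Σ zᵢ(Kᵢ−1)/(1+ψ(Kᵢ−1)) = 0.
Feasibility: ΣzᵢKᵢ = 1.230, Σzᵢ/Kᵢ = 1.074 — both > 1, two phases present.
Newton iteration, ψ⁰ = 0.4:
  ψ = 0.400: g = 0.0829, g' = -0.280 → ψ = 0.696
  ψ = 0.696: g = 0.0054, g' = -0.254 → ψ = 0.717
Converged at ψ = 0.717.
Compositions from xᵢ = zᵢ/(1+ψ(Kᵢ−1)), yᵢ = Kᵢxᵢ:
  1: x = 0.030, y = 0.094
  2: x = 0.366, y = 0.543
  3: x = 0.604, y = 0.363

ψ = 0.717, x_2 = 0.366, y_2 = 0.543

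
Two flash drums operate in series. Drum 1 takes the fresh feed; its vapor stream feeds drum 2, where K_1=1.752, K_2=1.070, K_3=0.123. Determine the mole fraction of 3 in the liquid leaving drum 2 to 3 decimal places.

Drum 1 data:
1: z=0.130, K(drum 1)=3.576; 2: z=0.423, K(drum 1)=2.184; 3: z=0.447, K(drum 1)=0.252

x_3 (drum 2) = 0.209

Drum 1:
Newton iteration, ψ₁⁰ = 0.33:
  ψ₁ = 0.330: g = 0.0972, g' = -1.000 → ψ₁ = 0.427
  ψ₁ = 0.427: g = 0.0006, g' = -0.997 → ψ₁ = 0.428
Converged at ψ₁ = 0.428.
Drum-1 compositions:
  1: x = 0.062, y = 0.221
  2: x = 0.281, y = 0.613
  3: x = 0.657, y = 0.166
Drum-2 feed = drum-1 vapor: z₂ = (0.2211, 0.6132, 0.1657).
Drum 2:
Material balance + equilibrium reduce to Σ zᵢ(Kᵢ−1)/(1+ψ₂(Kᵢ−1)) = 0.
g(0) = ΣzᵢKᵢ − 1 = 0.064 and g(1) = 1 − Σzᵢ/Kᵢ = -1.046, so a root lies in (0, 1).
Newton iteration, ψ₂⁰ = 0.64:
  ψ₂ = 0.640: g = -0.1778, g' = -0.722 → ψ₂ = 0.394
  ψ₂ = 0.394: g = -0.0518, g' = -0.374 → ψ₂ = 0.255
  ψ₂ = 0.255: g = -0.0055, g' = -0.302 → ψ₂ = 0.237
Converged at ψ₂ = 0.237.
  1: x = 0.188, y = 0.329
  2: x = 0.603, y = 0.645
  3: x = 0.209, y = 0.026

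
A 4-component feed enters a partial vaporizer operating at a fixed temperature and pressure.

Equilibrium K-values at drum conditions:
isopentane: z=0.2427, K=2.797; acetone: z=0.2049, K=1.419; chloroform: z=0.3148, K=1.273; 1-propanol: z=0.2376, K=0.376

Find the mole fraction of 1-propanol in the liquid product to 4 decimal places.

Material balance + equilibrium reduce to Σ zᵢ(Kᵢ−1)/(1+ψ(Kᵢ−1)) = 0.
Feasibility: ΣzᵢKᵢ = 1.4597, Σzᵢ/Kᵢ = 1.1104 — both > 1, two phases present.
Newton–Raphson from ψ = 0.37:
  ψ = 0.3700: g = 0.22158, g' = -0.4855 → ψ = 0.8264
  ψ = 0.8264: g = 0.00326, g' = -0.5568 → ψ = 0.8323
Converged at ψ = 0.8323.
Compositions from xᵢ = zᵢ/(1+ψ(Kᵢ−1)), yᵢ = Kᵢxᵢ:
  isopentane: x = 0.0973, y = 0.2720
  acetone: x = 0.1519, y = 0.2156
  chloroform: x = 0.2565, y = 0.3265
  1-propanol: x = 0.4943, y = 0.1859

x_1-propanol = 0.4943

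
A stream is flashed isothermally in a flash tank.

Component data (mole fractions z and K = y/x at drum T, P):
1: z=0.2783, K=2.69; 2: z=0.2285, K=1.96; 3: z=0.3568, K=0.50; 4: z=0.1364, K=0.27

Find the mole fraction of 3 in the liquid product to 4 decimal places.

Iterate (Newton) starting at ψ = 0.5:
  ψ = 0.5000: g = 0.00846, g' = -0.6685 → ψ = 0.5127
  ψ = 0.5127: g = -0.00001, g' = -0.6697 → ψ = 0.5126
Converged at ψ = 0.5126.
Compositions from xᵢ = zᵢ/(1+ψ(Kᵢ−1)), yᵢ = Kᵢxᵢ:
  1: x = 0.1491, y = 0.4011
  2: x = 0.1531, y = 0.3001
  3: x = 0.4798, y = 0.2399
  4: x = 0.2180, y = 0.0589

x_3 = 0.4798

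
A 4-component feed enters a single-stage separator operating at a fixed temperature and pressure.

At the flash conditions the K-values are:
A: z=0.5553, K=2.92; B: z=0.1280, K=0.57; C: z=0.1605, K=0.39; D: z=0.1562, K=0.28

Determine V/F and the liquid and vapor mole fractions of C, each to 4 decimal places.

Material balance + equilibrium reduce to Σ zᵢ(Kᵢ−1)/(1+V/F(Kᵢ−1)) = 0.
g(0) = ΣzᵢKᵢ − 1 = 0.8008 and g(1) = 1 − Σzᵢ/Kᵢ = -0.3841, so a root lies in (0, 1).
Newton iteration, V/F⁰ = 0.5:
  V/F = 0.5000: g = 0.15726, g' = -0.8926 → V/F = 0.6762
  V/F = 0.6762: g = 0.00050, g' = -0.9151 → V/F = 0.6767
Converged at V/F = 0.6767.
Compositions from xᵢ = zᵢ/(1+V/F(Kᵢ−1)), yᵢ = Kᵢxᵢ:
  A: x = 0.2415, y = 0.7052
  B: x = 0.1805, y = 0.1029
  C: x = 0.2733, y = 0.1066
  D: x = 0.3046, y = 0.0853

V/F = 0.6767, x_C = 0.2733, y_C = 0.1066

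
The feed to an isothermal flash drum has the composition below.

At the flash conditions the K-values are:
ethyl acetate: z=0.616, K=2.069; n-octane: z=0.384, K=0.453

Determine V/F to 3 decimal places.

V/F = 0.767

Rachford–Rice: g(V/F) = Σ zᵢ(Kᵢ−1)/(1+V/F(Kᵢ−1)) = 0.
Feasibility: ΣzᵢKᵢ = 1.448, Σzᵢ/Kᵢ = 1.145 — both > 1, two phases present.
Binary case is linear: z₁(K₁−1)(1+V/F(K₂−1)) + z₂(K₂−1)(1+V/F(K₁−1)) = 0
⇒ V/F = [z₁(K₁−1)+z₂(K₂−1)] / [−(K₁−1)(K₂−1)] = 0.4485/0.5847 = 0.767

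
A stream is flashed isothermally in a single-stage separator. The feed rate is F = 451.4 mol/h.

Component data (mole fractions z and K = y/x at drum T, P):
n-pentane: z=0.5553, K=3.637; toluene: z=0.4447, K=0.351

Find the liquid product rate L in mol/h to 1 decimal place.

Newton–Raphson from ψ = 0.5:
  ψ = 0.5000: g = 0.20433, g' = -1.1288 → ψ = 0.6810
  ψ = 0.6810: g = 0.00656, g' = -1.0955 → ψ = 0.6870
Converged at ψ = 0.6870.
Then V = ψ·F = 0.6870·451.4 = 310.1 mol/h and L = F − V = 141.3 mol/h.

L = 141.3 mol/h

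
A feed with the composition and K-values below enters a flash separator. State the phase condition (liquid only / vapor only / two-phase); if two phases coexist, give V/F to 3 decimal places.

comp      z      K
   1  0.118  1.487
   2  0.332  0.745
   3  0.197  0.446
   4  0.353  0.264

ΣzᵢKᵢ = 0.604; Σzᵢ/Kᵢ = 2.304.
Since ΣzᵢKᵢ < 1 the mixture is below its bubble point — single liquid phase.

liquid only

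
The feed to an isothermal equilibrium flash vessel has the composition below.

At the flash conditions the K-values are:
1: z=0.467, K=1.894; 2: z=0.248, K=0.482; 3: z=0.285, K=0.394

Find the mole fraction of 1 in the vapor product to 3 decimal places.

Rachford–Rice: g(V/F) = Σ zᵢ(Kᵢ−1)/(1+V/F(Kᵢ−1)) = 0.
Feasibility: ΣzᵢKᵢ = 1.116, Σzᵢ/Kᵢ = 1.484 — both > 1, two phases present.
Iterate (Newton) starting at V/F = 0.5:
  V/F = 0.500: g = -0.1326, g' = -0.515 → V/F = 0.242
  V/F = 0.242: g = -0.0062, g' = -0.483 → V/F = 0.230
Converged at V/F = 0.230.
Compositions from xᵢ = zᵢ/(1+V/F(Kᵢ−1)), yᵢ = Kᵢxᵢ:
  1: x = 0.387, y = 0.734
  2: x = 0.281, y = 0.136
  3: x = 0.331, y = 0.130

y_1 = 0.734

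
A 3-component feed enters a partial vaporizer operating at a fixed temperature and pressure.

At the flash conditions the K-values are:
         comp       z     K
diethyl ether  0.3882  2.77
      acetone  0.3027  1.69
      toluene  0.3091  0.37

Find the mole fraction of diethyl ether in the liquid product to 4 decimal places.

Let ψ = V/F and solve Σ zᵢ(Kᵢ−1)/(1+ψ(Kᵢ−1)) = 0.
Feasibility: ΣzᵢKᵢ = 1.7012, Σzᵢ/Kᵢ = 1.1547 — both > 1, two phases present.
Newton–Raphson from ψ = 0.5:
  ψ = 0.5000: g = 0.23552, g' = -0.6834 → ψ = 0.8446
  ψ = 0.8446: g = -0.00885, g' = -0.8133 → ψ = 0.8338
  ψ = 0.8338: g = -0.00007, g' = -0.8008 → ψ = 0.8337
Converged at ψ = 0.8337.
Compositions from xᵢ = zᵢ/(1+ψ(Kᵢ−1)), yᵢ = Kᵢxᵢ:
  diethyl ether: x = 0.1568, y = 0.4344
  acetone: x = 0.1922, y = 0.3248
  toluene: x = 0.6510, y = 0.2409

x_diethyl ether = 0.1568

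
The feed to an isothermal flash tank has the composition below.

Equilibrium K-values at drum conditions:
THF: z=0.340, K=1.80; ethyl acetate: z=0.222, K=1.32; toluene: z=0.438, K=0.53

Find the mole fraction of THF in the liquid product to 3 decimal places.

Rachford–Rice: g(V/F) = Σ zᵢ(Kᵢ−1)/(1+V/F(Kᵢ−1)) = 0.
Check two-phase: ΣzᵢKᵢ = 1.137 > 1 and Σzᵢ/Kᵢ = 1.183 > 1, so g(0) = 0.137 > 0 and g(1) = -0.183 < 0.
Iterate (Newton) starting at V/F = 0.47:
  V/F = 0.470: g = -0.0048, g' = -0.292 → V/F = 0.454
Converged at V/F = 0.454.
Compositions from xᵢ = zᵢ/(1+V/F(Kᵢ−1)), yᵢ = Kᵢxᵢ:
  THF: x = 0.249, y = 0.449
  ethyl acetate: x = 0.194, y = 0.256
  toluene: x = 0.557, y = 0.295

x_THF = 0.249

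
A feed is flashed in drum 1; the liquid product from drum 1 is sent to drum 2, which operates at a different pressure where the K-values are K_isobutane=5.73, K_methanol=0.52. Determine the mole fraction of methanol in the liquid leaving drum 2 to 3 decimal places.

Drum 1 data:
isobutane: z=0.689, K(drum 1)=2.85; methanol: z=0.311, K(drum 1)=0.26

x_methanol (drum 2) = 0.908

Drum 1:
Material balance + equilibrium reduce to Σ zᵢ(Kᵢ−1)/(1+ψ₁(Kᵢ−1)) = 0.
Feasibility: ΣzᵢKᵢ = 2.045, Σzᵢ/Kᵢ = 1.438 — both > 1, two phases present.
Newton–Raphson from ψ₁ = 0.33:
  ψ₁ = 0.330: g = 0.4870, g' = -1.207 → ψ₁ = 0.733
  ψ₁ = 0.733: g = 0.0376, g' = -1.239 → ψ₁ = 0.764
  ψ₁ = 0.764: g = -0.0010, g' = -1.306 → ψ₁ = 0.763
Converged at ψ₁ = 0.763.
Drum-1 compositions:
  isobutane: x = 0.286, y = 0.814
  methanol: x = 0.714, y = 0.186
Drum-2 feed = drum-1 liquid: z₂ = (0.2857, 0.7143).
Drum 2:
Let ψ₂ = V/F and solve Σ zᵢ(Kᵢ−1)/(1+ψ₂(Kᵢ−1)) = 0.
Check two-phase: ΣzᵢKᵢ = 2.009 > 1 and Σzᵢ/Kᵢ = 1.423 > 1, so g(0) = 1.009 > 0 and g(1) = -0.423 < 0.
Newton–Raphson from ψ₂ = 0.5:
  ψ₂ = 0.500: g = -0.0495, g' = -0.849 → ψ₂ = 0.442
  ψ₂ = 0.442: g = 0.0023, g' = -0.935 → ψ₂ = 0.444
Converged at ψ₂ = 0.444.
  isobutane: x = 0.092, y = 0.528
  methanol: x = 0.908, y = 0.472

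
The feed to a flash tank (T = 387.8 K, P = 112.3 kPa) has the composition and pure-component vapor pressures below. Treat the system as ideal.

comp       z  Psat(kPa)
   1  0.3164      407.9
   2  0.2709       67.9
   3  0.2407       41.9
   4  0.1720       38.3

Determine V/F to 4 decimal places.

V/F = 0.3170

Raoult's law: Kᵢ = Pᵢˢᵃᵗ/P = Pᵢˢᵃᵗ/112.3.
  K_1 = 407.9/112.3 = 3.632235, K_2 = 67.9/112.3 = 0.604630, K_3 = 41.9/112.3 = 0.373108, K_4 = 38.3/112.3 = 0.341051
Material balance + equilibrium reduce to Σ zᵢ(Kᵢ−1)/(1+V/F(Kᵢ−1)) = 0.
Check two-phase: ΣzᵢKᵢ = 1.4615 > 1 and Σzᵢ/Kᵢ = 1.6846 > 1, so g(0) = 0.4615 > 0 and g(1) = -0.6846 < 0.
Iterate (Newton) starting at V/F = 0.5:
  V/F = 0.5000: g = -0.16273, g' = -0.8412 → V/F = 0.3066
  V/F = 0.3066: g = 0.01021, g' = -0.9885 → V/F = 0.3169
  V/F = 0.3169: g = 0.00008, g' = -0.9736 → V/F = 0.3170
Converged at V/F = 0.3170.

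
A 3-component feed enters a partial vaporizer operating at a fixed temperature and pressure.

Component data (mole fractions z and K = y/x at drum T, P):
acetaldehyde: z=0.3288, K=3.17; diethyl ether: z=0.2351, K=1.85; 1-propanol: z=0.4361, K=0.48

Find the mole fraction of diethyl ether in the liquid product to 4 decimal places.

Rachford–Rice: g(V/F) = Σ zᵢ(Kᵢ−1)/(1+V/F(Kᵢ−1)) = 0.
Feasibility: ΣzᵢKᵢ = 1.6866, Σzᵢ/Kᵢ = 1.1393 — both > 1, two phases present.
Newton–Raphson from V/F = 0.5:
  V/F = 0.5000: g = 0.17599, g' = -0.6551 → V/F = 0.7686
  V/F = 0.7686: g = 0.01055, g' = -0.6069 → V/F = 0.7860
Converged at V/F = 0.7860.
Compositions from xᵢ = zᵢ/(1+V/F(Kᵢ−1)), yᵢ = Kᵢxᵢ:
  acetaldehyde: x = 0.1215, y = 0.3852
  diethyl ether: x = 0.1409, y = 0.2607
  1-propanol: x = 0.7375, y = 0.3540

x_diethyl ether = 0.1409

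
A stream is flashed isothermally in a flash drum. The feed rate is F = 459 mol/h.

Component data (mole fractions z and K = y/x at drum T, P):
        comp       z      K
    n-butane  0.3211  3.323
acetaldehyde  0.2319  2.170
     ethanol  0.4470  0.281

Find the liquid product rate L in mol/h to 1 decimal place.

L = 223.2 mol/h

Let ψ = V/F and solve Σ zᵢ(Kᵢ−1)/(1+ψ(Kᵢ−1)) = 0.
Check two-phase: ΣzᵢKᵢ = 1.6958 > 1 and Σzᵢ/Kᵢ = 1.7942 > 1, so g(0) = 0.6958 > 0 and g(1) = -0.7942 < 0.
Iterate (Newton) starting at ψ = 0.47:
  ψ = 0.4700: g = 0.04621, g' = -1.0553 → ψ = 0.5138
  ψ = 0.5138: g = -0.00016, g' = -1.0651 → ψ = 0.5136
Converged at ψ = 0.5136.
Then V = ψ·F = 0.5136·459 = 235.8 mol/h and L = F − V = 223.2 mol/h.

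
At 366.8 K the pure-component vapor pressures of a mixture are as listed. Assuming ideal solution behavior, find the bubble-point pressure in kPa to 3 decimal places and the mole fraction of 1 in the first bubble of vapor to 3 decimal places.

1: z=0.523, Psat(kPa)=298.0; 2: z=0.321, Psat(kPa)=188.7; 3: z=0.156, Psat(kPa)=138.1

Pbub = 237.970 kPa, y_1 = 0.655

At the bubble point ψ → 0, so ΣzᵢKᵢ = 1 with Kᵢ = Pᵢˢᵃᵗ/P ⇒ P = ΣzᵢPᵢˢᵃᵗ.
P = 0.523·298.0 + 0.321·188.7 + 0.156·138.1 = 237.970 kPa
yᵢ = zᵢPᵢˢᵃᵗ/P ⇒ y_1 = 0.523·298.0/237.970 = 0.655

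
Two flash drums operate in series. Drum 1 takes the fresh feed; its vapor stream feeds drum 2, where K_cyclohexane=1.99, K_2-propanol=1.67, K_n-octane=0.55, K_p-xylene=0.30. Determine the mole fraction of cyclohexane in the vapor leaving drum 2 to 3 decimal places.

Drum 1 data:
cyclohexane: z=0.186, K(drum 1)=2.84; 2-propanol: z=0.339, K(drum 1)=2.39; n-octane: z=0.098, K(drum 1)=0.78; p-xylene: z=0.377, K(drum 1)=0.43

Drum 1:
Material balance + equilibrium reduce to Σ zᵢ(Kᵢ−1)/(1+ψ₁(Kᵢ−1)) = 0.
g(0) = ΣzᵢKᵢ − 1 = 0.577 and g(1) = 1 − Σzᵢ/Kᵢ = -0.210, so a root lies in (0, 1).
Iterate (Newton) starting at ψ₁ = 0.45:
  ψ₁ = 0.450: g = 0.1642, g' = -0.664 → ψ₁ = 0.697
  ψ₁ = 0.697: g = 0.0071, g' = -0.634 → ψ₁ = 0.708
Converged at ψ₁ = 0.708.
Drum-1 compositions:
  cyclohexane: x = 0.081, y = 0.229
  2-propanol: x = 0.171, y = 0.408
  n-octane: x = 0.116, y = 0.091
  p-xylene: x = 0.632, y = 0.272
Drum-2 feed = drum-1 vapor: z₂ = (0.2293, 0.4082, 0.0906, 0.2719).
Drum 2:
Newton iteration, ψ₂⁰ = 0.5:
  ψ₂ = 0.500: g = 0.0113, g' = -0.549 → ψ₂ = 0.521
  ψ₂ = 0.521: g = -0.0001, g' = -0.560 → ψ₂ = 0.520
Converged at ψ₂ = 0.520.
  cyclohexane: x = 0.151, y = 0.301
  2-propanol: x = 0.303, y = 0.505
  n-octane: x = 0.118, y = 0.065
  p-xylene: x = 0.428, y = 0.128

y_cyclohexane (drum 2) = 0.301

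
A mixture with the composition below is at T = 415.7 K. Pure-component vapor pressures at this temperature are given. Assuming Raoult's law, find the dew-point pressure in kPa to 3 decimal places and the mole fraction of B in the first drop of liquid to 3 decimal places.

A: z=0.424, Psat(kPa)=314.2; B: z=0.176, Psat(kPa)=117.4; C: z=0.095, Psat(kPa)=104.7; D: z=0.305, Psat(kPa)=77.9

At the dew point ψ → 1, so Σzᵢ/Kᵢ = 1 with Kᵢ = Pᵢˢᵃᵗ/P ⇒ 1/P = Σzᵢ/Pᵢˢᵃᵗ.
1/P = 0.424/314.2 + 0.176/117.4 + 0.095/104.7 + 0.305/77.9 = 0.007671 ⇒ P = 130.357 kPa
xᵢ = zᵢP/Pᵢˢᵃᵗ ⇒ x_B = 0.176·130.357/117.4 = 0.195

Pdew = 130.357 kPa, x_B = 0.195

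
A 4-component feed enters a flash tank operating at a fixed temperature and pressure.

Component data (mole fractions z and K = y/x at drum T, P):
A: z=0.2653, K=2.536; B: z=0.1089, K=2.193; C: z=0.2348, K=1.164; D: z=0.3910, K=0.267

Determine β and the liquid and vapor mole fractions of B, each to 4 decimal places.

Iterate (Newton) starting at β = 0.5:
  β = 0.5000: g = -0.10496, g' = -0.7899 → β = 0.3671
  β = 0.3671: g = -0.00489, g' = -0.7297 → β = 0.3604
Converged at β = 0.3604.
Compositions from xᵢ = zᵢ/(1+β(Kᵢ−1)), yᵢ = Kᵢxᵢ:
  A: x = 0.1708, y = 0.4331
  B: x = 0.0762, y = 0.1670
  C: x = 0.2217, y = 0.2581
  D: x = 0.5314, y = 0.1419

β = 0.3604, x_B = 0.0762, y_B = 0.1670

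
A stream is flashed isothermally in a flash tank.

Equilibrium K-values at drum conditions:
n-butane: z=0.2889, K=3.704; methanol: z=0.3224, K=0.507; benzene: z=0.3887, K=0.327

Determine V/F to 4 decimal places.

V/F = 0.2238

Rachford–Rice: g(V/F) = Σ zᵢ(Kᵢ−1)/(1+V/F(Kᵢ−1)) = 0.
Feasibility: ΣzᵢKᵢ = 1.3606, Σzᵢ/Kᵢ = 1.9026 — both > 1, two phases present.
Newton iteration, V/F⁰ = 0.5:
  V/F = 0.5000: g = -0.27307, g' = -0.9198 → V/F = 0.2031
  V/F = 0.2031: g = 0.02460, g' = -1.2131 → V/F = 0.2234
  V/F = 0.2234: g = 0.00051, g' = -1.1638 → V/F = 0.2238
Converged at V/F = 0.2238.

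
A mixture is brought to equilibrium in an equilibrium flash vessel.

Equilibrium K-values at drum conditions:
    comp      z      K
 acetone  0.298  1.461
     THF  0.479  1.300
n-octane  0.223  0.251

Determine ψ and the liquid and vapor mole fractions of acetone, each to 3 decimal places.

Material balance + equilibrium reduce to Σ zᵢ(Kᵢ−1)/(1+ψ(Kᵢ−1)) = 0.
g(0) = ΣzᵢKᵢ − 1 = 0.114 and g(1) = 1 − Σzᵢ/Kᵢ = -0.461, so a root lies in (0, 1).
Iterate (Newton) starting at ψ = 0.5:
  ψ = 0.500: g = -0.0304, g' = -0.394 → ψ = 0.423
  ψ = 0.423: g = -0.0019, g' = -0.346 → ψ = 0.417
Converged at ψ = 0.417.
Compositions from xᵢ = zᵢ/(1+ψ(Kᵢ−1)), yᵢ = Kᵢxᵢ:
  acetone: x = 0.250, y = 0.365
  THF: x = 0.426, y = 0.553
  n-octane: x = 0.324, y = 0.081

ψ = 0.417, x_acetone = 0.250, y_acetone = 0.365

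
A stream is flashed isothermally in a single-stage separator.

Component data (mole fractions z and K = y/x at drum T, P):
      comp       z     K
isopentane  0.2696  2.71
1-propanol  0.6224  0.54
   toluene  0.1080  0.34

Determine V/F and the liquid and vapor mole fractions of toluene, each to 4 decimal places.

Newton–Raphson from V/F = 0.44:
  V/F = 0.4400: g = -0.19633, g' = -0.5572 → V/F = 0.0876
  V/F = 0.0876: g = 0.02696, g' = -0.7923 → V/F = 0.1216
  V/F = 0.1216: g = 0.00085, g' = -0.7436 → V/F = 0.1228
Converged at V/F = 0.1228.
Compositions from xᵢ = zᵢ/(1+V/F(Kᵢ−1)), yᵢ = Kᵢxᵢ:
  isopentane: x = 0.2228, y = 0.6038
  1-propanol: x = 0.6597, y = 0.3562
  toluene: x = 0.1175, y = 0.0400

V/F = 0.1228, x_toluene = 0.1175, y_toluene = 0.0400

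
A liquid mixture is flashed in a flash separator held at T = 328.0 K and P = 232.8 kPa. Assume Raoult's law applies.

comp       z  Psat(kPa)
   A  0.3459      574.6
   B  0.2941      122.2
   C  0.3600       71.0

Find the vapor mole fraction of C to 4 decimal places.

Raoult's law: Kᵢ = Pᵢˢᵃᵗ/P = Pᵢˢᵃᵗ/232.8.
  K_A = 574.6/232.8 = 2.468213, K_B = 122.2/232.8 = 0.524914, K_C = 71.0/232.8 = 0.304983
Iterate (Newton) starting at ψ = 0.45:
  ψ = 0.4500: g = -0.23598, g' = -0.7459 → ψ = 0.1336
  ψ = 0.1336: g = -0.00047, g' = -0.8081 → ψ = 0.1331
Converged at ψ = 0.1331.
Compositions from xᵢ = zᵢ/(1+ψ(Kᵢ−1)), yᵢ = Kᵢxᵢ:
  A: x = 0.2894, y = 0.7142
  B: x = 0.3139, y = 0.1648
  C: x = 0.3967, y = 0.1210

y_C = 0.1210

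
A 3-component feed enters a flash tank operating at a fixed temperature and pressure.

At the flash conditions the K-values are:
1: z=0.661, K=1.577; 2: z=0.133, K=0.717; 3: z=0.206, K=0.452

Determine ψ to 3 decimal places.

Material balance + equilibrium reduce to Σ zᵢ(Kᵢ−1)/(1+ψ(Kᵢ−1)) = 0.
Feasibility: ΣzᵢKᵢ = 1.231, Σzᵢ/Kᵢ = 1.060 — both > 1, two phases present.
Iterate (Newton) starting at ψ = 0.5:
  ψ = 0.500: g = 0.0967, g' = -0.264 → ψ = 0.866
  ψ = 0.866: g = -0.0103, g' = -0.340 → ψ = 0.835
Converged at ψ = 0.835.

ψ = 0.835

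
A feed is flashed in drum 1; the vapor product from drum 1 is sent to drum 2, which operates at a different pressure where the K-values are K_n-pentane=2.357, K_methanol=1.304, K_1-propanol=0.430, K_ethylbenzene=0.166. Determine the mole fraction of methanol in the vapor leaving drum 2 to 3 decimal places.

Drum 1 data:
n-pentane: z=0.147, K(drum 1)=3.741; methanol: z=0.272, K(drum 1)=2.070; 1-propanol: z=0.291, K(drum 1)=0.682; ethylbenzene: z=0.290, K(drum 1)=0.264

y_methanol (drum 2) = 0.454

Drum 1:
Material balance + equilibrium reduce to Σ zᵢ(Kᵢ−1)/(1+ψ₁(Kᵢ−1)) = 0.
g(0) = ΣzᵢKᵢ − 1 = 0.388 and g(1) = 1 − Σzᵢ/Kᵢ = -0.696, so a root lies in (0, 1).
Iterate (Newton) starting at ψ₁ = 0.65:
  ψ₁ = 0.650: g = -0.2093, g' = -0.875 → ψ₁ = 0.411
  ψ₁ = 0.411: g = -0.0207, g' = -0.756 → ψ₁ = 0.383
  ψ₁ = 0.383: g = 0.0001, g' = -0.762 → ψ₁ = 0.384
Converged at ψ₁ = 0.384.
Drum-1 compositions:
  n-pentane: x = 0.072, y = 0.268
  methanol: x = 0.193, y = 0.399
  1-propanol: x = 0.331, y = 0.226
  ethylbenzene: x = 0.404, y = 0.107
Drum-2 feed = drum-1 vapor: z₂ = (0.2681, 0.3992, 0.2260, 0.1067).
Drum 2:
Newton iteration, ψ₂⁰ = 0.32:
  ψ₂ = 0.320: g = 0.0853, g' = -0.519 → ψ₂ = 0.485
  ψ₂ = 0.485: g = -0.0020, g' = -0.557 → ψ₂ = 0.481
Converged at ψ₂ = 0.481.
  n-pentane: x = 0.162, y = 0.382
  methanol: x = 0.348, y = 0.454
  1-propanol: x = 0.311, y = 0.134
  ethylbenzene: x = 0.178, y = 0.030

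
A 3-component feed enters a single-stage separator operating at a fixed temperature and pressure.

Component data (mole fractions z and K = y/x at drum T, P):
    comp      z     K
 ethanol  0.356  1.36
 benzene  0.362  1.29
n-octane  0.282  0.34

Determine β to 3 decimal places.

β = 0.219

Let β = V/F and solve Σ zᵢ(Kᵢ−1)/(1+β(Kᵢ−1)) = 0.
Check two-phase: ΣzᵢKᵢ = 1.047 > 1 and Σzᵢ/Kᵢ = 1.372 > 1, so g(0) = 0.047 > 0 and g(1) = -0.372 < 0.
Newton iteration, β⁰ = 0.39:
  β = 0.390: g = -0.0439, g' = -0.283 → β = 0.235
  β = 0.235: g = -0.0038, g' = -0.238 → β = 0.219
Converged at β = 0.219.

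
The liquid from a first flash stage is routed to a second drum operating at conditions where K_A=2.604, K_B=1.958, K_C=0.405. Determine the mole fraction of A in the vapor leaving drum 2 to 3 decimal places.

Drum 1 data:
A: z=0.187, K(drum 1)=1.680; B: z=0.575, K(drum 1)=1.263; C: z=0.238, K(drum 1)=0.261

Drum 1:
Material balance + equilibrium reduce to Σ zᵢ(Kᵢ−1)/(1+ψ₁(Kᵢ−1)) = 0.
g(0) = ΣzᵢKᵢ − 1 = 0.103 and g(1) = 1 − Σzᵢ/Kᵢ = -0.478, so a root lies in (0, 1).
Newton–Raphson from ψ₁ = 0.5:
  ψ₁ = 0.500: g = -0.0504, g' = -0.406 → ψ₁ = 0.376
  ψ₁ = 0.376: g = -0.0046, g' = -0.337 → ψ₁ = 0.362
Converged at ψ₁ = 0.362.
Drum-1 compositions:
  A: x = 0.150, y = 0.252
  B: x = 0.525, y = 0.663
  C: x = 0.325, y = 0.085
Drum-2 feed = drum-1 liquid: z₂ = (0.1501, 0.5250, 0.3249).
Drum 2:
Material balance + equilibrium reduce to Σ zᵢ(Kᵢ−1)/(1+ψ₂(Kᵢ−1)) = 0.
Feasibility: ΣzᵢKᵢ = 1.550, Σzᵢ/Kᵢ = 1.128 — both > 1, two phases present.
Iterate (Newton) starting at ψ₂ = 0.5:
  ψ₂ = 0.500: g = 0.1984, g' = -0.572 → ψ₂ = 0.847
  ψ₂ = 0.847: g = -0.0099, g' = -0.684 → ψ₂ = 0.832
Converged at ψ₂ = 0.832.
  A: x = 0.064, y = 0.167
  B: x = 0.292, y = 0.572
  C: x = 0.644, y = 0.261

y_A (drum 2) = 0.167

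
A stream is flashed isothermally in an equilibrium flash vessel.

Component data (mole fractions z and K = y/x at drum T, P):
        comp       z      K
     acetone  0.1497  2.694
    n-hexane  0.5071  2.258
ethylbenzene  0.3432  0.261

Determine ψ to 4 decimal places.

Newton iteration, ψ⁰ = 0.69:
  ψ = 0.6900: g = -0.05908, g' = -1.1016 → ψ = 0.6364
  ψ = 0.6364: g = -0.00245, g' = -1.0150 → ψ = 0.6340
Converged at ψ = 0.6339.

ψ = 0.6339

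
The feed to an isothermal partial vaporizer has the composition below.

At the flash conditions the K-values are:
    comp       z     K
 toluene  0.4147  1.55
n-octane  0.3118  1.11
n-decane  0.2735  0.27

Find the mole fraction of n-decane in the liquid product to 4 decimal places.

Iterate (Newton) starting at ψ = 0.53:
  ψ = 0.5300: g = -0.11664, g' = -0.4663 → ψ = 0.2799
  ψ = 0.2799: g = -0.01999, g' = -0.3280 → ψ = 0.2189
  ψ = 0.2189: g = -0.00057, g' = -0.3100 → ψ = 0.2171
Converged at ψ = 0.2171.
Compositions from xᵢ = zᵢ/(1+ψ(Kᵢ−1)), yᵢ = Kᵢxᵢ:
  toluene: x = 0.3705, y = 0.5742
  n-octane: x = 0.3045, y = 0.3380
  n-decane: x = 0.3250, y = 0.0878

x_n-decane = 0.3250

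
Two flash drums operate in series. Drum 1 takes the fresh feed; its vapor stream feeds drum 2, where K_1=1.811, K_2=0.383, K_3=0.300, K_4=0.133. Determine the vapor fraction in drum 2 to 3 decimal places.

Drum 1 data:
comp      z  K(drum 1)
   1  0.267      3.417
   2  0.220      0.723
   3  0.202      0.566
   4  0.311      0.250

V/F (drum 2) = 0.393

Drum 1:
Let ψ₁ = V/F and solve Σ zᵢ(Kᵢ−1)/(1+ψ₁(Kᵢ−1)) = 0.
g(0) = ΣzᵢKᵢ − 1 = 0.263 and g(1) = 1 − Σzᵢ/Kᵢ = -0.983, so a root lies in (0, 1).
Newton–Raphson from ψ₁ = 0.51:
  ψ₁ = 0.510: g = -0.2722, g' = -0.857 → ψ₁ = 0.192
  ψ₁ = 0.192: g = 0.0078, g' = -1.030 → ψ₁ = 0.200
Converged at ψ₁ = 0.200.
Drum-1 compositions:
  1: x = 0.180, y = 0.615
  2: x = 0.233, y = 0.168
  3: x = 0.221, y = 0.125
  4: x = 0.366, y = 0.091
Drum-2 feed = drum-1 vapor: z₂ = (0.6149, 0.1684, 0.1252, 0.0915).
Drum 2:
Let ψ₂ = V/F and solve Σ zᵢ(Kᵢ−1)/(1+ψ₂(Kᵢ−1)) = 0.
g(0) = ΣzᵢKᵢ − 1 = 0.228 and g(1) = 1 − Σzᵢ/Kᵢ = -0.884, so a root lies in (0, 1).
Iterate (Newton) starting at ψ₂ = 0.5:
  ψ₂ = 0.500: g = -0.0703, g' = -0.698 → ψ₂ = 0.399
  ψ₂ = 0.399: g = -0.0041, g' = -0.623 → ψ₂ = 0.393
Converged at ψ₂ = 0.393.
  1: x = 0.466, y = 0.845
  2: x = 0.222, y = 0.085
  3: x = 0.173, y = 0.052
  4: x = 0.139, y = 0.018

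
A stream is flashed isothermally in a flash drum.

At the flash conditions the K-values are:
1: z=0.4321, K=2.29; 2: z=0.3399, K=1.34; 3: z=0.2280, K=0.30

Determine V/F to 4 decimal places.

V/F = 0.8031

Rachford–Rice: g(V/F) = Σ zᵢ(Kᵢ−1)/(1+V/F(Kᵢ−1)) = 0.
Check two-phase: ΣzᵢKᵢ = 1.5134 > 1 and Σzᵢ/Kᵢ = 1.2023 > 1, so g(0) = 0.5134 > 0 and g(1) = -0.2023 < 0.
Newton–Raphson from V/F = 0.5:
  V/F = 0.5000: g = 0.19209, g' = -0.5589 → V/F = 0.8437
  V/F = 0.8437: g = -0.03313, g' = -0.8552 → V/F = 0.8050
  V/F = 0.8050: g = -0.00144, g' = -0.7836 → V/F = 0.8031
Converged at V/F = 0.8031.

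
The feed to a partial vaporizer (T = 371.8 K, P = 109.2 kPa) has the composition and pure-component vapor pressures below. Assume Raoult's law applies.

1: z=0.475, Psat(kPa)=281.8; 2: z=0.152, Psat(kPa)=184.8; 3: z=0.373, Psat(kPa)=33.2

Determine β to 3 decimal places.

Raoult's law: Kᵢ = Pᵢˢᵃᵗ/P = Pᵢˢᵃᵗ/109.2.
  K_1 = 281.8/109.2 = 2.58059, K_2 = 184.8/109.2 = 1.69231, K_3 = 33.2/109.2 = 0.30403
Newton iteration, β⁰ = 0.32:
  β = 0.320: g = 0.2508, g' = -0.871 → β = 0.608
  β = 0.608: g = 0.0070, g' = -0.887 → β = 0.616
Converged at β = 0.616.

β = 0.616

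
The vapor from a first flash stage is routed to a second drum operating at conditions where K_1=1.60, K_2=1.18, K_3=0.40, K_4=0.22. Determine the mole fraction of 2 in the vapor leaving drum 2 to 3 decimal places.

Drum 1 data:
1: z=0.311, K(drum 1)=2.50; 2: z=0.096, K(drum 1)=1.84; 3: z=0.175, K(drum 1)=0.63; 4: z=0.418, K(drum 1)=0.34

y_2 (drum 2) = 0.160

Drum 1:
Rachford–Rice: g(ψ₁) = Σ zᵢ(Kᵢ−1)/(1+ψ₁(Kᵢ−1)) = 0.
Check two-phase: ΣzᵢKᵢ = 1.207 > 1 and Σzᵢ/Kᵢ = 1.684 > 1, so g(0) = 0.207 > 0 and g(1) = -0.684 < 0.
Newton iteration, ψ₁⁰ = 0.5:
  ψ₁ = 0.500: g = -0.1678, g' = -0.704 → ψ₁ = 0.261
  ψ₁ = 0.261: g = -0.0039, g' = -0.702 → ψ₁ = 0.256
Converged at ψ₁ = 0.256.
Drum-1 compositions:
  1: x = 0.225, y = 0.562
  2: x = 0.079, y = 0.145
  3: x = 0.193, y = 0.122
  4: x = 0.503, y = 0.171
Drum-2 feed = drum-1 vapor: z₂ = (0.5618, 0.1454, 0.1218, 0.1710).
Drum 2:
Rachford–Rice: g(ψ₂) = Σ zᵢ(Kᵢ−1)/(1+ψ₂(Kᵢ−1)) = 0.
Feasibility: ΣzᵢKᵢ = 1.157, Σzᵢ/Kᵢ = 1.556 — both > 1, two phases present.
Newton–Raphson from ψ₂ = 0.5:
  ψ₂ = 0.500: g = -0.0397, g' = -0.493 → ψ₂ = 0.419
  ψ₂ = 0.419: g = -0.0022, g' = -0.441 → ψ₂ = 0.414
Converged at ψ₂ = 0.414.
  1: x = 0.450, y = 0.720
  2: x = 0.135, y = 0.160
  3: x = 0.162, y = 0.065
  4: x = 0.253, y = 0.056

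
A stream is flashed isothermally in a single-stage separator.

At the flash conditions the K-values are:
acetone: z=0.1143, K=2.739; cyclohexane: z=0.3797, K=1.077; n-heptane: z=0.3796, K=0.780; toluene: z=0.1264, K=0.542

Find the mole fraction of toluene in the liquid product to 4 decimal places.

x_toluene = 0.1475

Let β = V/F and solve Σ zᵢ(Kᵢ−1)/(1+β(Kᵢ−1)) = 0.
Feasibility: ΣzᵢKᵢ = 1.0866, Σzᵢ/Kᵢ = 1.1142 — both > 1, two phases present.
Iterate (Newton) starting at β = 0.5:
  β = 0.5000: g = -0.03445, g' = -0.1688 → β = 0.2959
  β = 0.2959: g = 0.00352, g' = -0.2093 → β = 0.3128
  β = 0.3128: g = 0.00004, g' = -0.2045 → β = 0.3130
Converged at β = 0.3130.
Compositions from xᵢ = zᵢ/(1+β(Kᵢ−1)), yᵢ = Kᵢxᵢ:
  acetone: x = 0.0740, y = 0.2027
  cyclohexane: x = 0.3708, y = 0.3993
  n-heptane: x = 0.4077, y = 0.3180
  toluene: x = 0.1475, y = 0.0800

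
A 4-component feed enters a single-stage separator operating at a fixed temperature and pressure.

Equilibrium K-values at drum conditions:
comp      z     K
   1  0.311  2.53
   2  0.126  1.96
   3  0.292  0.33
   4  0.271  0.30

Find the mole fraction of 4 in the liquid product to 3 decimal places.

x_4 = 0.321

Let ψ = V/F and solve Σ zᵢ(Kᵢ−1)/(1+ψ(Kᵢ−1)) = 0.
Check two-phase: ΣzᵢKᵢ = 1.211 > 1 and Σzᵢ/Kᵢ = 1.975 > 1, so g(0) = 0.211 > 0 and g(1) = -0.975 < 0.
Newton–Raphson from ψ = 0.39:
  ψ = 0.390: g = -0.1398, g' = -0.838 → ψ = 0.223
Converged at ψ = 0.223.
Compositions from xᵢ = zᵢ/(1+ψ(Kᵢ−1)), yᵢ = Kᵢxᵢ:
  1: x = 0.232, y = 0.587
  2: x = 0.104, y = 0.203
  3: x = 0.343, y = 0.113
  4: x = 0.321, y = 0.096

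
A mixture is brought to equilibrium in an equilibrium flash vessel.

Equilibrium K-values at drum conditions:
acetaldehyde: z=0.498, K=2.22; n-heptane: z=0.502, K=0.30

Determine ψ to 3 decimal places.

Material balance + equilibrium reduce to Σ zᵢ(Kᵢ−1)/(1+ψ(Kᵢ−1)) = 0.
Feasibility: ΣzᵢKᵢ = 1.256, Σzᵢ/Kᵢ = 1.898 — both > 1, two phases present.
Newton–Raphson from ψ = 0.5:
  ψ = 0.500: g = -0.1632, g' = -0.868 → ψ = 0.312
  ψ = 0.312: g = -0.0095, g' = -0.792 → ψ = 0.300
Converged at ψ = 0.300.

ψ = 0.300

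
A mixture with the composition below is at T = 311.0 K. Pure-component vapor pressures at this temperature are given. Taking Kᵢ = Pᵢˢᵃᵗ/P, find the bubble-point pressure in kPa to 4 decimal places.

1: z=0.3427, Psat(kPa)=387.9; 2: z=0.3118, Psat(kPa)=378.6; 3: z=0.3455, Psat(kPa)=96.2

At the bubble point ψ → 0, so ΣzᵢKᵢ = 1 with Kᵢ = Pᵢˢᵃᵗ/P ⇒ P = ΣzᵢPᵢˢᵃᵗ.
P = 0.3427·387.9 + 0.3118·378.6 + 0.3455·96.2 = 284.2179 kPa

Pbub = 284.2179 kPa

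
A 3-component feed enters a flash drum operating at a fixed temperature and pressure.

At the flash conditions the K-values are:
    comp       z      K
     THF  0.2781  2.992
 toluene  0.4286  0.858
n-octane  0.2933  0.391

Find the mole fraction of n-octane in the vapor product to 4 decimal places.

y_n-octane = 0.1534

Material balance + equilibrium reduce to Σ zᵢ(Kᵢ−1)/(1+V/F(Kᵢ−1)) = 0.
Check two-phase: ΣzᵢKᵢ = 1.3145 > 1 and Σzᵢ/Kᵢ = 1.3426 > 1, so g(0) = 0.3145 > 0 and g(1) = -0.3426 < 0.
Newton–Raphson from V/F = 0.5:
  V/F = 0.5000: g = -0.04479, g' = -0.5119 → V/F = 0.4125
  V/F = 0.4125: g = 0.00091, g' = -0.5363 → V/F = 0.4142
Converged at V/F = 0.4142.
Compositions from xᵢ = zᵢ/(1+V/F(Kᵢ−1)), yᵢ = Kᵢxᵢ:
  THF: x = 0.1524, y = 0.4559
  toluene: x = 0.4554, y = 0.3907
  n-octane: x = 0.3922, y = 0.1534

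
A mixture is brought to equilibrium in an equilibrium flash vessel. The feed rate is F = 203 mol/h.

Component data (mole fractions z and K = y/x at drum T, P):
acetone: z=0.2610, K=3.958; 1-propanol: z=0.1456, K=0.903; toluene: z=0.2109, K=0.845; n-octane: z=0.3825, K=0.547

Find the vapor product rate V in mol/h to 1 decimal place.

Rachford–Rice: g(ψ) = Σ zᵢ(Kᵢ−1)/(1+ψ(Kᵢ−1)) = 0.
Feasibility: ΣzᵢKᵢ = 1.5520, Σzᵢ/Kᵢ = 1.1760 — both > 1, two phases present.
Iterate (Newton) starting at ψ = 0.68:
  ψ = 0.6800: g = -0.04570, g' = -0.4237 → ψ = 0.5721
  ψ = 0.5721: g = 0.00204, g' = -0.4657 → ψ = 0.5765
Converged at ψ = 0.5765.
Then V = ψ·F = 0.5765·203 = 117.0 mol/h and L = F − V = 86.0 mol/h.

V = 117.0 mol/h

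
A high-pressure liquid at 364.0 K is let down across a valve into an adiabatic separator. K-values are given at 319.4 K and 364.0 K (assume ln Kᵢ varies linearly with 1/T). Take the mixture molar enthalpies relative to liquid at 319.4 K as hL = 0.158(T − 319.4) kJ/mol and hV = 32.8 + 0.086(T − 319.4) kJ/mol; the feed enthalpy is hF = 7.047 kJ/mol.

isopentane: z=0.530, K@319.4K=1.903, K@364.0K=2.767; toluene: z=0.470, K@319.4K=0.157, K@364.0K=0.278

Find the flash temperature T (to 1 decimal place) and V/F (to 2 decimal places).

Adiabatic flash: solve Rachford–Rice at each trial T, then check hF = ψ·hV(T) + (1−ψ)·hL(T).
  T = 319.4 K: K = (1.903, 0.157), RR gives ψ = 0.108, H_out = 3.550 kJ/mol
  T = 364.0 K: K = (2.767, 0.278), RR gives ψ = 0.468, H_out = 20.897 kJ/mol
  T = 341.7 K: K = (2.323, 0.213), RR gives ψ = 0.318, H_out = 13.444 kJ/mol
  T = 330.5 K: K = (2.109, 0.184), RR gives ψ = 0.225, H_out = 8.962 kJ/mol
  T = 324.9 K: K = (2.004, 0.170), RR gives ψ = 0.170, H_out = 6.389 kJ/mol
  T = 327.7 K: K = (2.056, 0.177), RR gives ψ = 0.199, H_out = 7.710 kJ/mol
  T = 326.3 K: K = (2.030, 0.173), RR gives ψ = 0.185, H_out = 7.059 kJ/mol
Linear interpolation between T = 324.9 (H_out = 6.389) and T = 326.3 (H_out = 7.059) on hF = 7.047 gives T ≈ 326.3 K, at which ψ = 0.18.

T = 326.3 K, V/F = 0.18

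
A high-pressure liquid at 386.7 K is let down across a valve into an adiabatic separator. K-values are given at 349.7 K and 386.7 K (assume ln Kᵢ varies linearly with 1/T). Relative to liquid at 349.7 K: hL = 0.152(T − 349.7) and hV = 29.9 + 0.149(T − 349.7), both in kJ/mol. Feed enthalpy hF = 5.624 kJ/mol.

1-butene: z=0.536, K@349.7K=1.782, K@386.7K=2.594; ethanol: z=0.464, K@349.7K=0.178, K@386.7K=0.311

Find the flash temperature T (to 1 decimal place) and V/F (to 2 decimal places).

T = 355.9 K, V/F = 0.16

Adiabatic flash: solve Rachford–Rice at each trial T, then check hF = ψ·hV(T) + (1−ψ)·hL(T).
  T = 349.7 K: K = (1.782, 0.178), RR gives ψ = 0.059, H_out = 1.756 kJ/mol
  T = 386.7 K: K = (2.594, 0.311), RR gives ψ = 0.487, H_out = 20.127 kJ/mol
  T = 368.2 K: K = (2.170, 0.239), RR gives ψ = 0.308, H_out = 11.990 kJ/mol
  T = 358.9 K: K = (1.971, 0.207), RR gives ψ = 0.198, H_out = 7.301 kJ/mol
  T = 354.3 K: K = (1.875, 0.192), RR gives ψ = 0.133, H_out = 4.679 kJ/mol
  T = 356.6 K: K = (1.923, 0.199), RR gives ψ = 0.166, H_out = 6.022 kJ/mol
Linear interpolation between T = 354.3 (H_out = 4.679) and T = 356.6 (H_out = 6.022) on hF = 5.624 gives T ≈ 355.9 K, at which ψ = 0.16.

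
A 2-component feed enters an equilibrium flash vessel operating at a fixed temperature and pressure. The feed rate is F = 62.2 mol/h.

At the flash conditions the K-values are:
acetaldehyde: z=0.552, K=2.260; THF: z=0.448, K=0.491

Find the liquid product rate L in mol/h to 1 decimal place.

L = 16.9 mol/h

Rachford–Rice: g(ψ) = Σ zᵢ(Kᵢ−1)/(1+ψ(Kᵢ−1)) = 0.
g(0) = ΣzᵢKᵢ − 1 = 0.467 and g(1) = 1 − Σzᵢ/Kᵢ = -0.157, so a root lies in (0, 1).
Binary case is linear: z₁(K₁−1)(1+ψ(K₂−1)) + z₂(K₂−1)(1+ψ(K₁−1)) = 0
⇒ ψ = [z₁(K₁−1)+z₂(K₂−1)] / [−(K₁−1)(K₂−1)] = 0.4675/0.6413 = 0.729
Then V = ψ·F = 0.7289·62.2 = 45.3 mol/h and L = F − V = 16.9 mol/h.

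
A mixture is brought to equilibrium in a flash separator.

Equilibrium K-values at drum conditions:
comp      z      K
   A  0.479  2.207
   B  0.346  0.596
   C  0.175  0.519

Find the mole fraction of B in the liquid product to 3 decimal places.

Let ψ = V/F and solve Σ zᵢ(Kᵢ−1)/(1+ψ(Kᵢ−1)) = 0.
Feasibility: ΣzᵢKᵢ = 1.354, Σzᵢ/Kᵢ = 1.135 — both > 1, two phases present.
Newton–Raphson from ψ = 0.5:
  ψ = 0.500: g = 0.0746, g' = -0.430 → ψ = 0.673
  ψ = 0.673: g = 0.0024, g' = -0.408 → ψ = 0.679
Converged at ψ = 0.679.
Compositions from xᵢ = zᵢ/(1+ψ(Kᵢ−1)), yᵢ = Kᵢxᵢ:
  A: x = 0.263, y = 0.581
  B: x = 0.477, y = 0.284
  C: x = 0.260, y = 0.135

x_B = 0.477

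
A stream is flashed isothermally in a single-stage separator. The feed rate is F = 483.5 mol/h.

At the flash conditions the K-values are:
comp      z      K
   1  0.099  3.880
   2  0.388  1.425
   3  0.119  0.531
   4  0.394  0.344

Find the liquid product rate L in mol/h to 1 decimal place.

Material balance + equilibrium reduce to Σ zᵢ(Kᵢ−1)/(1+ψ(Kᵢ−1)) = 0.
Feasibility: ΣzᵢKᵢ = 1.136, Σzᵢ/Kᵢ = 1.667 — both > 1, two phases present.
Newton iteration, ψ⁰ = 0.5:
  ψ = 0.500: g = -0.2047, g' = -0.606 → ψ = 0.162
  ψ = 0.162: g = -0.0010, g' = -0.686 → ψ = 0.161
Converged at ψ = 0.161.
Then V = ψ·F = 0.1607·483.5 = 77.7 mol/h and L = F − V = 405.8 mol/h.

L = 405.8 mol/h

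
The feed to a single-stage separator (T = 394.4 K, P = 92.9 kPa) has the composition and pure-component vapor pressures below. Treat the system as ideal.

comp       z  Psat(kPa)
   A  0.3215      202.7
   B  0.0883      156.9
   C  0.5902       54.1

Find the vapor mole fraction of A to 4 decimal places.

Raoult's law: Kᵢ = Pᵢˢᵃᵗ/P = Pᵢˢᵃᵗ/92.9.
  K_A = 202.7/92.9 = 2.181916, K_B = 156.9/92.9 = 1.688913, K_C = 54.1/92.9 = 0.582347
Newton–Raphson from ψ = 0.64:
  ψ = 0.6400: g = -0.07787, g' = -0.3575 → ψ = 0.4222
  ψ = 0.4222: g = 0.00134, g' = -0.3768 → ψ = 0.4258
Converged at ψ = 0.4258.
Compositions from xᵢ = zᵢ/(1+ψ(Kᵢ−1)), yᵢ = Kᵢxᵢ:
  A: x = 0.2139, y = 0.4667
  B: x = 0.0683, y = 0.1153
  C: x = 0.7179, y = 0.4180

y_A = 0.4667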